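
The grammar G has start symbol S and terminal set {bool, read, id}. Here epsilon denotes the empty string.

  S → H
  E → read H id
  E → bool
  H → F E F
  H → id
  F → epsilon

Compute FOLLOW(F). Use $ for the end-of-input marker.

FIRST(E) = {bool, read}
FIRST(F) = {epsilon}
FIRST(H) = {bool, id, read}  (via F E F)
FIRST(S) = {bool, id, read}  (via H)
FOLLOW(S) includes $ since S is the start symbol.
FOLLOW(S): S appears on no right-hand side. Thus FOLLOW(S) = {$}.
FOLLOW(H): in S→H, the suffix after H is empty, so FOLLOW(H) ⊇ FOLLOW(S) = {$}; in E→read H id, H is followed by id with FIRST {id}. Thus FOLLOW(H) = {$, id}.
FOLLOW(E): in H→F E F, E is followed by F with FIRST {epsilon}; in H→F E F, the suffix after E is nullable, so FOLLOW(E) ⊇ FOLLOW(H) = {$, id}. Thus FOLLOW(E) = {$, id}.
FOLLOW(F): in H→F E F (occurrence 1), F is followed by E F with FIRST {bool, read}; in H→F E F (occurrence 2), the suffix after F is empty, so FOLLOW(F) ⊇ FOLLOW(H) = {$, id}. Thus FOLLOW(F) = {$, bool, id, read}.

{$, bool, id, read}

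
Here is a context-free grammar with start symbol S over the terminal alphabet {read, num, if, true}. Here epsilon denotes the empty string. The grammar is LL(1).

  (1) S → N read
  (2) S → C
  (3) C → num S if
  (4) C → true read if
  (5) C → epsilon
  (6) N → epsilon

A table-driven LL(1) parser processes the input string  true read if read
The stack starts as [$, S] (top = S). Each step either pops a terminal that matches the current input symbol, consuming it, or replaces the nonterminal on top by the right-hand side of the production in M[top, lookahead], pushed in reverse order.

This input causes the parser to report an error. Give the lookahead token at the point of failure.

     Stack           Input                Action
  1  $ S             true read if read $  expand S → C
  2  $ C             true read if read $  expand C → true read if
  3  $ if read true  true read if read $  match true
  4  $ if read       read if read $       match read
  5  $ if            if read $            match if
  6  $               read $               error: stack empty but input remains

read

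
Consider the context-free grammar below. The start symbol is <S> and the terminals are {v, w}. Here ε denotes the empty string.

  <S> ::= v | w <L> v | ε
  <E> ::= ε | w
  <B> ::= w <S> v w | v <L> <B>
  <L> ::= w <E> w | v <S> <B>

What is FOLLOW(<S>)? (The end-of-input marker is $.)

{$, v, w}

FIRST(<S>): from <S>::=v we get {v}; from <S>::=w <L> v we get {w}; from <S>::=ε we get {ε}. So FIRST(<S>) = {ε, v, w}.
FIRST(<E>): from <E>::=ε we get {ε}; from <E>::=w we get {w}. So FIRST(<E>) = {ε, w}.
FIRST(<B>): from <B>::=w <S> v w we get {w}; from <B>::=v <L> <B> we get {v}. So FIRST(<B>) = {v, w}.
FIRST(<L>): from <L>::=w <E> w we get {w}; from <L>::=v <S> <B> we get {v}. So FIRST(<L>) = {v, w}.
FOLLOW(<S>) includes $ since <S> is the start symbol.
FOLLOW(<S>): in <B>::=w <S> v w, <S> is followed by v w with FIRST {v}; in <L>::=v <S> <B>, <S> is followed by <B> with FIRST {v, w}. Thus FOLLOW(<S>) = {$, v, w}.
FOLLOW(<E>): in <L>::=w <E> w, <E> is followed by w with FIRST {w}. Thus FOLLOW(<E>) = {w}.
FOLLOW(<L>): in <S>::=w <L> v, <L> is followed by v with FIRST {v}; in <B>::=v <L> <B>, <L> is followed by <B> with FIRST {v, w}. Thus FOLLOW(<L>) = {v, w}.
FOLLOW(<B>): in <B>::=v <L> <B>, the suffix after <B> is empty (adds nothing new); in <L>::=v <S> <B>, the suffix after <B> is empty, so FOLLOW(<B>) ⊇ FOLLOW(<L>) = {v, w}. Thus FOLLOW(<B>) = {v, w}.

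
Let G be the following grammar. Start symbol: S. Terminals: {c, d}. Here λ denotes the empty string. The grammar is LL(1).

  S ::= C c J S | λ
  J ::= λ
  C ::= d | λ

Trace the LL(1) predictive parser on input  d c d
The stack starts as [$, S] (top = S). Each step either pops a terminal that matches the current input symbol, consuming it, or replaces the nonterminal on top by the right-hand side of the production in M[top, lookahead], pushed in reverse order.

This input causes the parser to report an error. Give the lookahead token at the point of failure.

step 1: stack=$ S  input=d c d $  — expand S ::= C c J S
step 2: stack=$ S J c C  input=d c d $  — expand C ::= d
step 3: stack=$ S J c d  input=d c d $  — match d
step 4: stack=$ S J c  input=c d $  — match c
step 5: stack=$ S J  input=d $  — expand J ::= λ
step 6: stack=$ S  input=d $  — expand S ::= C c J S
step 7: stack=$ S J c C  input=d $  — expand C ::= d
step 8: stack=$ S J c d  input=d $  — match d
step 9: stack=$ S J c  input=$  — error: top is terminal c but lookahead is $

$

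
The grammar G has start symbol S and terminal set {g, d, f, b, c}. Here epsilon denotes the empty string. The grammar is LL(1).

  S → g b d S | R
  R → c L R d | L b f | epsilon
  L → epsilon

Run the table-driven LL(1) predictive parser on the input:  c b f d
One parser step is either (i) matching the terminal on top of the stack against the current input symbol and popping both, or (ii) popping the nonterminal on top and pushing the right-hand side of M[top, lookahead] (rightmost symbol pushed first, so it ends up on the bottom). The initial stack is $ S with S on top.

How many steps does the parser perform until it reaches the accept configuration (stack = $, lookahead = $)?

9

step 1: stack=$ S  input=c b f d $  — expand S → R
step 2: stack=$ R  input=c b f d $  — expand R → c L R d
step 3: stack=$ d R L c  input=c b f d $  — match c
step 4: stack=$ d R L  input=b f d $  — expand L → epsilon
step 5: stack=$ d R  input=b f d $  — expand R → L b f
step 6: stack=$ d f b L  input=b f d $  — expand L → epsilon
step 7: stack=$ d f b  input=b f d $  — match b
step 8: stack=$ d f  input=f d $  — match f
step 9: stack=$ d  input=d $  — match d
Accept reached after 9 steps.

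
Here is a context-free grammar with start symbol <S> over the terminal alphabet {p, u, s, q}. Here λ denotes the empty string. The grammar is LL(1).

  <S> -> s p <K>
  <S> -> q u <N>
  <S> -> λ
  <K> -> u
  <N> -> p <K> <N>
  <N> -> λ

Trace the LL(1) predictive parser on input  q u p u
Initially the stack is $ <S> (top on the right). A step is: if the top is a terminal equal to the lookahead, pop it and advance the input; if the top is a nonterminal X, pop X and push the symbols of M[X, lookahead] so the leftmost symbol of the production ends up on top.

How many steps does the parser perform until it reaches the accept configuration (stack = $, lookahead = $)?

step 1: stack=$ <S>  input=q u p u $  — expand <S> -> q u <N>
step 2: stack=$ <N> u q  input=q u p u $  — match q
step 3: stack=$ <N> u  input=u p u $  — match u
step 4: stack=$ <N>  input=p u $  — expand <N> -> p <K> <N>
step 5: stack=$ <N> <K> p  input=p u $  — match p
step 6: stack=$ <N> <K>  input=u $  — expand <K> -> u
step 7: stack=$ <N> u  input=u $  — match u
step 8: stack=$ <N>  input=$  — expand <N> -> λ
Accept reached after 8 steps.

8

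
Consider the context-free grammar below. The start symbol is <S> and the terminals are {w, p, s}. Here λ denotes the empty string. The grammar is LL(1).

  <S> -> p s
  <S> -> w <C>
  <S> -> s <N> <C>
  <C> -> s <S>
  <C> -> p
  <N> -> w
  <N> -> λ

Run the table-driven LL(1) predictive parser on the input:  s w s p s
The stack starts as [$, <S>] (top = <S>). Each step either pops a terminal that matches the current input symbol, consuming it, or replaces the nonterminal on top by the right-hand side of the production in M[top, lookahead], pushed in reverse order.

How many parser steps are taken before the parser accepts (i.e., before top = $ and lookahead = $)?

9

     Stack        Input        Action
  1  $ <S>        s w s p s $  expand <S> -> s <N> <C>
  2  $ <C> <N> s  s w s p s $  match s
  3  $ <C> <N>    w s p s $    expand <N> -> w
  4  $ <C> w      w s p s $    match w
  5  $ <C>        s p s $      expand <C> -> s <S>
  6  $ <S> s      s p s $      match s
  7  $ <S>        p s $        expand <S> -> p s
  8  $ s p        p s $        match p
  9  $ s          s $          match s
Accept reached after 9 steps.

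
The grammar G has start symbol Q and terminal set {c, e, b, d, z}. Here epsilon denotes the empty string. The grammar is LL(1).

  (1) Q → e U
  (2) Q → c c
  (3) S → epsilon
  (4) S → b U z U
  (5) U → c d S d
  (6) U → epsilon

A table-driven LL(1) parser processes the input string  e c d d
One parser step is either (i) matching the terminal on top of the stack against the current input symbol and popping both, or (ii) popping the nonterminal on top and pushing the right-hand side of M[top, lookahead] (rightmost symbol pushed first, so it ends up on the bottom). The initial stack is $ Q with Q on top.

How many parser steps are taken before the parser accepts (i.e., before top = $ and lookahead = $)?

7

     Stack      Input      Action
  1  $ Q        e c d d $  expand Q → e U
  2  $ U e      e c d d $  match e
  3  $ U        c d d $    expand U → c d S d
  4  $ d S d c  c d d $    match c
  5  $ d S d    d d $      match d
  6  $ d S      d $        expand S → epsilon
  7  $ d        d $        match d
Accept reached after 7 steps.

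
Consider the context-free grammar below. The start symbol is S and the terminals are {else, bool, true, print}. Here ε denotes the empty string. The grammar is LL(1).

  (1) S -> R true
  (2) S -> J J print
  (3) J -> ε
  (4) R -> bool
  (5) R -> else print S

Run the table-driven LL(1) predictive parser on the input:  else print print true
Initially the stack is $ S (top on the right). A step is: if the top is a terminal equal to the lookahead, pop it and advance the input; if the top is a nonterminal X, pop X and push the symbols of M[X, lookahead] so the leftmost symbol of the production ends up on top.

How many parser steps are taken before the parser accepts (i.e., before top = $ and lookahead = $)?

     Stack                Input                    Action
  1  $ S                  else print print true $  expand S -> R true
  2  $ true R             else print print true $  expand R -> else print S
  3  $ true S print else  else print print true $  match else
  4  $ true S print       print print true $       match print
  5  $ true S             print true $             expand S -> J J print
  6  $ true print J J     print true $             expand J -> ε
  7  $ true print J       print true $             expand J -> ε
  8  $ true print         print true $             match print
  9  $ true               true $                   match true
Accept reached after 9 steps.

9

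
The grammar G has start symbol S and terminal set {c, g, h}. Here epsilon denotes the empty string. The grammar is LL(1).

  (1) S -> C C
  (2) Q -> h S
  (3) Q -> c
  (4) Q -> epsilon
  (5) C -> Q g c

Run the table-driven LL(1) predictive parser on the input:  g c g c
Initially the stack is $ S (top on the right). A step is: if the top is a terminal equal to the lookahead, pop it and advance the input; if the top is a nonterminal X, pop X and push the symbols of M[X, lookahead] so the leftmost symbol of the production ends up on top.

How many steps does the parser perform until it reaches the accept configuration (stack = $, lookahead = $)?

     Stack      Input      Action
  1  $ S        g c g c $  expand S -> C C
  2  $ C C      g c g c $  expand C -> Q g c
  3  $ C c g Q  g c g c $  expand Q -> epsilon
  4  $ C c g    g c g c $  match g
  5  $ C c      c g c $    match c
  6  $ C        g c $      expand C -> Q g c
  7  $ c g Q    g c $      expand Q -> epsilon
  8  $ c g      g c $      match g
  9  $ c        c $        match c
Accept reached after 9 steps.

9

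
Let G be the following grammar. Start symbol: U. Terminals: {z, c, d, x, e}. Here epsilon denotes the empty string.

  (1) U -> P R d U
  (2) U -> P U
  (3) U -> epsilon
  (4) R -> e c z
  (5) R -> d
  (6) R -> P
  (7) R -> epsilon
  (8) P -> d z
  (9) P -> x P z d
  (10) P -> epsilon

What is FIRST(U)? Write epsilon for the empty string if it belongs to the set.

{epsilon, d, e, x}

FIRST(P): from P->d z we get {d}; from P->x P z d we get {x}; from P->epsilon we get {epsilon}. So FIRST(P) = {epsilon, d, x}.
FIRST(R): from R->e c z we get {e}; from R->d we get {d}; from R->P we get {epsilon, d, x}; from R->epsilon we get {epsilon}. So FIRST(R) = {epsilon, d, e, x}.
FIRST(U): from U->P R d U we get {d, e, x}; from U->P U we get {epsilon, d, e, x}; from U->epsilon we get {epsilon}. So FIRST(U) = {epsilon, d, e, x}.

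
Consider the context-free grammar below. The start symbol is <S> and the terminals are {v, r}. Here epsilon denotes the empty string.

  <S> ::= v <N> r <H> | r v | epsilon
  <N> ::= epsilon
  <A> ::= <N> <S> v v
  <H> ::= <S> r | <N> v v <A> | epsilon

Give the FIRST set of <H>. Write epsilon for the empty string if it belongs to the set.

FIRST(<S>) = {epsilon, r, v}
FIRST(<N>) = {epsilon}
FIRST(<A>) = {r, v}  (via <N> <S> v v)
FIRST(<H>) = {epsilon, r, v}  (via <S> r, <N> v v <A>)

{epsilon, r, v}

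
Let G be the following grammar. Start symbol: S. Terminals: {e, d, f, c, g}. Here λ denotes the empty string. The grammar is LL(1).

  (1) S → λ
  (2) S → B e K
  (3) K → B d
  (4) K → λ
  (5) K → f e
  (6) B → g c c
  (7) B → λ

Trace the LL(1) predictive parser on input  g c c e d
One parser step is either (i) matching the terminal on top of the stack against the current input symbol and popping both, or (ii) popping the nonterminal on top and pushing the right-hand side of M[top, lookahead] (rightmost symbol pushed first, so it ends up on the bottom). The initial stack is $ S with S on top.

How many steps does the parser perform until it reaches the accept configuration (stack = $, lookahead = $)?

step 1: stack=$ S  input=g c c e d $  — expand S → B e K
step 2: stack=$ K e B  input=g c c e d $  — expand B → g c c
step 3: stack=$ K e c c g  input=g c c e d $  — match g
step 4: stack=$ K e c c  input=c c e d $  — match c
step 5: stack=$ K e c  input=c e d $  — match c
step 6: stack=$ K e  input=e d $  — match e
step 7: stack=$ K  input=d $  — expand K → B d
step 8: stack=$ d B  input=d $  — expand B → λ
step 9: stack=$ d  input=d $  — match d
Accept reached after 9 steps.

9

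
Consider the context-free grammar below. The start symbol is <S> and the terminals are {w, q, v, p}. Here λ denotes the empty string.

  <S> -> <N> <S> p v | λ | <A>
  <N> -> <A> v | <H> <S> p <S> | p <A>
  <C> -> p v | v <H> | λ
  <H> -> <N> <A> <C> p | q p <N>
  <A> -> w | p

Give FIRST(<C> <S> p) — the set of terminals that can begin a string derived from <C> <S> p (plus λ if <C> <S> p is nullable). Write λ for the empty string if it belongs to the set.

FIRST(<C>) = {λ, p, v}
FIRST(<A>) = {p, w}
FIRST(<S>) = {λ, p, q, w}  (via <N> <S> p v, <A>)
FIRST(<N>) = {p, q, w}  (via <A> v, <H> <S> p <S>)
FIRST(<H>) = {p, q, w}  (via <N> <A> <C> p)
FIRST(<C> <S> p): take FIRST of each symbol in turn, carrying on past any symbol whose FIRST contains λ; result {p, q, v, w}.

{p, q, v, w}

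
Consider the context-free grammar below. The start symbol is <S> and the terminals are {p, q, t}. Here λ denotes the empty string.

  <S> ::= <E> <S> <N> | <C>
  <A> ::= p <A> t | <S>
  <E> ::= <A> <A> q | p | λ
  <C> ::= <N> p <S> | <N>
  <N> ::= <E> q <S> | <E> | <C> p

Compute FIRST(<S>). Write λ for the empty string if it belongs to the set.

FIRST(<S>): from <S>::=<E> <S> <N> we get {λ, p, q}; from <S>::=<C> we get {λ, p, q}. So FIRST(<S>) = {λ, p, q}.
FIRST(<A>): from <A>::=p <A> t we get {p}; from <A>::=<S> we get {λ, p, q}. So FIRST(<A>) = {λ, p, q}.
FIRST(<E>): from <E>::=<A> <A> q we get {p, q}; from <E>::=p we get {p}; from <E>::=λ we get {λ}. So FIRST(<E>) = {λ, p, q}.
FIRST(<C>): from <C>::=<N> p <S> we get {p, q}; from <C>::=<N> we get {λ, p, q}. So FIRST(<C>) = {λ, p, q}.
FIRST(<N>): from <N>::=<E> q <S> we get {p, q}; from <N>::=<E> we get {λ, p, q}; from <N>::=<C> p we get {p, q}. So FIRST(<N>) = {λ, p, q}.

{λ, p, q}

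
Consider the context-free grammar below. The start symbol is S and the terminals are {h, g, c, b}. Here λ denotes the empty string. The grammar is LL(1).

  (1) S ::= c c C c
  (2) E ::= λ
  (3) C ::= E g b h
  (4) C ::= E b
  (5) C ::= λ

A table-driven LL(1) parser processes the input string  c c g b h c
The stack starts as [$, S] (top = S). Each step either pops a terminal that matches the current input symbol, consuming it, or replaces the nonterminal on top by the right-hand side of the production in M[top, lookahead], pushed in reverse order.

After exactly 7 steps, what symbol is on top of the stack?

h

step 1: stack=$ S  input=c c g b h c $  — expand S ::= c c C c
step 2: stack=$ c C c c  input=c c g b h c $  — match c
step 3: stack=$ c C c  input=c g b h c $  — match c
step 4: stack=$ c C  input=g b h c $  — expand C ::= E g b h
step 5: stack=$ c h b g E  input=g b h c $  — expand E ::= λ
step 6: stack=$ c h b g  input=g b h c $  — match g
step 7: stack=$ c h b  input=b h c $  — match b
Stack after step 7: $ c h (top = h).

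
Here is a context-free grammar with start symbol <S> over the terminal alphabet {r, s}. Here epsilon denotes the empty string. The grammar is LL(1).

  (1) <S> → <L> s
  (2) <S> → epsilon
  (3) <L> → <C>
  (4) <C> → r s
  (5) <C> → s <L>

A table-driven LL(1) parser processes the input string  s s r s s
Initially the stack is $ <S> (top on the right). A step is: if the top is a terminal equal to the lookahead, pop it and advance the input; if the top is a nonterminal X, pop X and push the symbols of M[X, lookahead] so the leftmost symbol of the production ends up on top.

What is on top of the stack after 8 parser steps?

<C>

step 1: stack=$ <S>  input=s s r s s $  — expand <S> → <L> s
step 2: stack=$ s <L>  input=s s r s s $  — expand <L> → <C>
step 3: stack=$ s <C>  input=s s r s s $  — expand <C> → s <L>
step 4: stack=$ s <L> s  input=s s r s s $  — match s
step 5: stack=$ s <L>  input=s r s s $  — expand <L> → <C>
step 6: stack=$ s <C>  input=s r s s $  — expand <C> → s <L>
step 7: stack=$ s <L> s  input=s r s s $  — match s
step 8: stack=$ s <L>  input=r s s $  — expand <L> → <C>
Stack after step 8: $ s <C> (top = <C>).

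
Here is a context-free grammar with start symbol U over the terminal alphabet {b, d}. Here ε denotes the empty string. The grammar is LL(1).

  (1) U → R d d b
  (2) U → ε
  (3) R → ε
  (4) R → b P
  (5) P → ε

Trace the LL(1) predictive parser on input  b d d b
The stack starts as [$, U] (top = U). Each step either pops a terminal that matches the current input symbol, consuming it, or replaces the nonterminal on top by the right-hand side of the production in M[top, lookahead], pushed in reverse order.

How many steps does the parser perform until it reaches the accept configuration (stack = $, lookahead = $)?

7

     Stack        Input      Action
  1  $ U          b d d b $  expand U → R d d b
  2  $ b d d R    b d d b $  expand R → b P
  3  $ b d d P b  b d d b $  match b
  4  $ b d d P    d d b $    expand P → ε
  5  $ b d d      d d b $    match d
  6  $ b d        d b $      match d
  7  $ b          b $        match b
Accept reached after 7 steps.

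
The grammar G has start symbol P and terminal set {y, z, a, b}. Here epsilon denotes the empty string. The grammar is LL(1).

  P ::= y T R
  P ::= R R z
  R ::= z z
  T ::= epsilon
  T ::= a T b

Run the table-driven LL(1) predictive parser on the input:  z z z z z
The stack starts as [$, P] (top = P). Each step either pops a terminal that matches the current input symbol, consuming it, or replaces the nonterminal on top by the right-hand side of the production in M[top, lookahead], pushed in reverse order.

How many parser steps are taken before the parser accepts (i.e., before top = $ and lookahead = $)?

step 1: stack=$ P  input=z z z z z $  — expand P ::= R R z
step 2: stack=$ z R R  input=z z z z z $  — expand R ::= z z
step 3: stack=$ z R z z  input=z z z z z $  — match z
step 4: stack=$ z R z  input=z z z z $  — match z
step 5: stack=$ z R  input=z z z $  — expand R ::= z z
step 6: stack=$ z z z  input=z z z $  — match z
step 7: stack=$ z z  input=z z $  — match z
step 8: stack=$ z  input=z $  — match z
Accept reached after 8 steps.

8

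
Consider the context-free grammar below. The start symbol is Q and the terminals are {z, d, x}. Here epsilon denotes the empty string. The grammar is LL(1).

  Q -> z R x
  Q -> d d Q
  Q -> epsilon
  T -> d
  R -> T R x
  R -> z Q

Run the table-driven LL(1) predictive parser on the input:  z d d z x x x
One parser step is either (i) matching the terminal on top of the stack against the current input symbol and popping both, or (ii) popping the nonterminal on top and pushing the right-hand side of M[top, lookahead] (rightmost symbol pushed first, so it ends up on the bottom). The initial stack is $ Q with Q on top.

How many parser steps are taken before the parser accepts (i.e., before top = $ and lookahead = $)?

step 1: stack=$ Q  input=z d d z x x x $  — expand Q -> z R x
step 2: stack=$ x R z  input=z d d z x x x $  — match z
step 3: stack=$ x R  input=d d z x x x $  — expand R -> T R x
step 4: stack=$ x x R T  input=d d z x x x $  — expand T -> d
step 5: stack=$ x x R d  input=d d z x x x $  — match d
step 6: stack=$ x x R  input=d z x x x $  — expand R -> T R x
step 7: stack=$ x x x R T  input=d z x x x $  — expand T -> d
step 8: stack=$ x x x R d  input=d z x x x $  — match d
step 9: stack=$ x x x R  input=z x x x $  — expand R -> z Q
step 10: stack=$ x x x Q z  input=z x x x $  — match z
step 11: stack=$ x x x Q  input=x x x $  — expand Q -> epsilon
step 12: stack=$ x x x  input=x x x $  — match x
step 13: stack=$ x x  input=x x $  — match x
step 14: stack=$ x  input=x $  — match x
Accept reached after 14 steps.

14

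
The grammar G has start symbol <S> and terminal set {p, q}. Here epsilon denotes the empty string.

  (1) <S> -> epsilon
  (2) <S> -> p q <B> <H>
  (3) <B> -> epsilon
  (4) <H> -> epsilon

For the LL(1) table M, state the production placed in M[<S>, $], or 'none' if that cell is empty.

<S> -> epsilon

FIRST(<S>) = {epsilon, p}
FIRST(<B>) = {epsilon}
FIRST(<H>) = {epsilon}
FOLLOW(<S>) includes $ since <S> is the start symbol.
FOLLOW(<S>): <S> appears on no right-hand side. Thus FOLLOW(<S>) = {$}.
For <S> -> epsilon: FIRST(epsilon) = {epsilon}, so it goes in M[<S>, t] for t ∈ {}; since epsilon ∈ FIRST, also for every t ∈ FOLLOW(<S>) = {$}.
For <S> -> p q <B> <H>: FIRST(p q <B> <H>) = {p}, so it goes in M[<S>, t] for t ∈ {p}.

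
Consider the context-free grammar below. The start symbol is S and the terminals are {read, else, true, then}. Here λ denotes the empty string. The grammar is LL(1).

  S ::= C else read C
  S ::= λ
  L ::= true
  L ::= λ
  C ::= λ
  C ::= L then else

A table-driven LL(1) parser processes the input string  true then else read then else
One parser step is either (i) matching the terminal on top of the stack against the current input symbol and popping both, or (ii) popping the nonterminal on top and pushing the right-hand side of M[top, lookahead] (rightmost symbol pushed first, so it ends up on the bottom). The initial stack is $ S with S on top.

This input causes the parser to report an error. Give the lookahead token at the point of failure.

step 1: stack=$ S  input=true then else read then else $  — expand S ::= C else read C
step 2: stack=$ C read else C  input=true then else read then else $  — expand C ::= L then else
step 3: stack=$ C read else else then L  input=true then else read then else $  — expand L ::= true
step 4: stack=$ C read else else then true  input=true then else read then else $  — match true
step 5: stack=$ C read else else then  input=then else read then else $  — match then
step 6: stack=$ C read else else  input=else read then else $  — match else
step 7: stack=$ C read else  input=read then else $  — error: top is terminal else but lookahead is read

read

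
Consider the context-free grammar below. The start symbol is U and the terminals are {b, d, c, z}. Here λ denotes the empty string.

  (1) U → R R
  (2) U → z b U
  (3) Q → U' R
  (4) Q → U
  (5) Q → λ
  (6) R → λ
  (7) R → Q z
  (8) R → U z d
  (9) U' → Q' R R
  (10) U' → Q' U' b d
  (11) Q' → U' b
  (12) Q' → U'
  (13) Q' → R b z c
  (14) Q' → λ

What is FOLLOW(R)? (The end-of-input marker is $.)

{$, b, z}

FIRST(U): from U→R R we get {λ, b, z}; from U→z b U we get {z}. So FIRST(U) = {λ, b, z}.
FIRST(Q): from Q→U' R we get {λ, b, z}; from Q→U we get {λ, b, z}; from Q→λ we get {λ}. So FIRST(Q) = {λ, b, z}.
FIRST(R): from R→λ we get {λ}; from R→Q z we get {b, z}; from R→U z d we get {b, z}. So FIRST(R) = {λ, b, z}.
FIRST(U'): from U'→Q' R R we get {λ, b, z}; from U'→Q' U' b d we get {b, z}. So FIRST(U') = {λ, b, z}.
FIRST(Q'): from Q'→U' b we get {b, z}; from Q'→U' we get {λ, b, z}; from Q'→R b z c we get {b, z}; from Q'→λ we get {λ}. So FIRST(Q') = {λ, b, z}.
FOLLOW(U) includes $ since U is the start symbol.
FOLLOW(Q): in R→Q z, Q is followed by z with FIRST {z}. Thus FOLLOW(Q) = {z}.
FOLLOW(U): in U→z b U, the suffix after U is empty (adds nothing new); in Q→U, the suffix after U is empty, so FOLLOW(U) ⊇ FOLLOW(Q) = {z}; in R→U z d, U is followed by z d with FIRST {z}. Thus FOLLOW(U) = {$, z}.
FOLLOW(R): in U→R R (occurrence 1), R is followed by R with FIRST {λ, b, z}; in U→R R (occurrence 1), the suffix after R is nullable, so FOLLOW(R) ⊇ FOLLOW(U) = {$, z}; in U→R R (occurrence 2), the suffix after R is empty, so FOLLOW(R) ⊇ FOLLOW(U) = {$, z}; in Q→U' R, the suffix after R is empty, so FOLLOW(R) ⊇ FOLLOW(Q) = {z}; in U'→Q' R R (occurrence 1), R is followed by R with FIRST {λ, b, z}; in U'→Q' R R (occurrence 1), the suffix after R is nullable, so FOLLOW(R) ⊇ FOLLOW(U') = {b, z}; in U'→Q' R R (occurrence 2), the suffix after R is empty, so FOLLOW(R) ⊇ FOLLOW(U') = {b, z}; in Q'→R b z c, R is followed by b z c with FIRST {b}. Thus FOLLOW(R) = {$, b, z}.
FOLLOW(U'): in Q→U' R, U' is followed by R with FIRST {λ, b, z}; in Q→U' R, the suffix after U' is nullable, so FOLLOW(U') ⊇ FOLLOW(Q) = {z}; in U'→Q' U' b d, U' is followed by b d with FIRST {b}; in Q'→U' b, U' is followed by b with FIRST {b}; in Q'→U', the suffix after U' is empty, so FOLLOW(U') ⊇ FOLLOW(Q') = {b, z}. Thus FOLLOW(U') = {b, z}.
FOLLOW(Q'): in U'→Q' R R, Q' is followed by R R with FIRST {λ, b, z}; in U'→Q' R R, the suffix after Q' is nullable, so FOLLOW(Q') ⊇ FOLLOW(U') = {b, z}; in U'→Q' U' b d, Q' is followed by U' b d with FIRST {b, z}. Thus FOLLOW(Q') = {b, z}.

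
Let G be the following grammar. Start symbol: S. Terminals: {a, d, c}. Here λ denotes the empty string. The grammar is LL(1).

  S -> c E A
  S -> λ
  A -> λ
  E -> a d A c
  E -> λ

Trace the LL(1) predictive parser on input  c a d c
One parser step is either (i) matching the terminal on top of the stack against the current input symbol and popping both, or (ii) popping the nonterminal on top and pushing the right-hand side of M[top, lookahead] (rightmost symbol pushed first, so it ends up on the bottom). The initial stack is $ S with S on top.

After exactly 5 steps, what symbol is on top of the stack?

step 1: stack=$ S  input=c a d c $  — expand S -> c E A
step 2: stack=$ A E c  input=c a d c $  — match c
step 3: stack=$ A E  input=a d c $  — expand E -> a d A c
step 4: stack=$ A c A d a  input=a d c $  — match a
step 5: stack=$ A c A d  input=d c $  — match d
Stack after step 5: $ A c A (top = A).

A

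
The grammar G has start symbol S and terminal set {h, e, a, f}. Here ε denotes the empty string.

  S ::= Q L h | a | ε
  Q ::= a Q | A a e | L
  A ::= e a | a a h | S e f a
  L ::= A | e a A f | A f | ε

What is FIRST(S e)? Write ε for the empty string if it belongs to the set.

FIRST(S) = {ε, a, e, h}  (via Q L h)
FIRST(A) = {a, e, h}  (via S e f a)
FIRST(L) = {ε, a, e, h}  (via A, A f)
FIRST(Q) = {ε, a, e, h}  (via A a e, L)
FIRST(S e): take FIRST of each symbol in turn, carrying on past any symbol whose FIRST contains ε; result {a, e, h}.

{a, e, h}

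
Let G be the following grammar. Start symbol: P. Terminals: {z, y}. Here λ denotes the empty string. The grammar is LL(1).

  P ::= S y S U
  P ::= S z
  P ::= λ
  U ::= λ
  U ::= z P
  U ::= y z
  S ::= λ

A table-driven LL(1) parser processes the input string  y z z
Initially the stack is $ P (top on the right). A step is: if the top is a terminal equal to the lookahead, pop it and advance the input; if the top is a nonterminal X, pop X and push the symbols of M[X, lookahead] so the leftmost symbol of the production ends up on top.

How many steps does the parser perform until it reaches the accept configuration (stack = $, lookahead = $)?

9

     Stack      Input    Action
  1  $ P        y z z $  expand P ::= S y S U
  2  $ U S y S  y z z $  expand S ::= λ
  3  $ U S y    y z z $  match y
  4  $ U S      z z $    expand S ::= λ
  5  $ U        z z $    expand U ::= z P
  6  $ P z      z z $    match z
  7  $ P        z $      expand P ::= S z
  8  $ z S      z $      expand S ::= λ
  9  $ z        z $      match z
Accept reached after 9 steps.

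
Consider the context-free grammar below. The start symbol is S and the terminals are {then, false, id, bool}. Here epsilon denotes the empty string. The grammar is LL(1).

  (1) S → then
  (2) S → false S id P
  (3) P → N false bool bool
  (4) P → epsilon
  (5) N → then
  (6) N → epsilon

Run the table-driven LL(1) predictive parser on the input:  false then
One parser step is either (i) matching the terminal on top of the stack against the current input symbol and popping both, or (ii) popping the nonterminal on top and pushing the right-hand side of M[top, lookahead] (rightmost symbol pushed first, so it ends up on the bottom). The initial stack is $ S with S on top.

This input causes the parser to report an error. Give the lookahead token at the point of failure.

$

     Stack           Input         Action
  1  $ S             false then $  expand S → false S id P
  2  $ P id S false  false then $  match false
  3  $ P id S        then $        expand S → then
  4  $ P id then     then $        match then
  5  $ P id          $             error: top is terminal id but lookahead is $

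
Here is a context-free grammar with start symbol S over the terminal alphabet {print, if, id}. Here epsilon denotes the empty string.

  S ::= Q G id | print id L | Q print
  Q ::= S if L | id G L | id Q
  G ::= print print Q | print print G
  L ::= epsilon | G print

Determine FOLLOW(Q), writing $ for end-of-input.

FIRST(G) = {print}
FIRST(L) = {epsilon, print}  (via G print)
FIRST(S) = {id, print}  (via Q G id, Q print)
FIRST(Q) = {id, print}  (via S if L)
FOLLOW(S) includes $ since S is the start symbol.
FOLLOW(S): in Q::=S if L, S is followed by if L with FIRST {if}. Thus FOLLOW(S) = {$, if}.
FOLLOW(Q): in S::=Q G id, Q is followed by G id with FIRST {print}; in S::=Q print, Q is followed by print with FIRST {print}; in Q::=id Q, the suffix after Q is empty (adds nothing new); in G::=print print Q, the suffix after Q is empty, so FOLLOW(Q) ⊇ FOLLOW(G) = {id, print}. Thus FOLLOW(Q) = {id, print}.
FOLLOW(G): in S::=Q G id, G is followed by id with FIRST {id}; in Q::=id G L, G is followed by L with FIRST {epsilon, print}; in Q::=id G L, the suffix after G is nullable, so FOLLOW(G) ⊇ FOLLOW(Q) = {id, print}; in G::=print print G, the suffix after G is empty (adds nothing new); in L::=G print, G is followed by print with FIRST {print}. Thus FOLLOW(G) = {id, print}.
FOLLOW(L): in S::=print id L, the suffix after L is empty, so FOLLOW(L) ⊇ FOLLOW(S) = {$, if}; in Q::=S if L, the suffix after L is empty, so FOLLOW(L) ⊇ FOLLOW(Q) = {id, print}; in Q::=id G L, the suffix after L is empty, so FOLLOW(L) ⊇ FOLLOW(Q) = {id, print}. Thus FOLLOW(L) = {$, id, if, print}.

{id, print}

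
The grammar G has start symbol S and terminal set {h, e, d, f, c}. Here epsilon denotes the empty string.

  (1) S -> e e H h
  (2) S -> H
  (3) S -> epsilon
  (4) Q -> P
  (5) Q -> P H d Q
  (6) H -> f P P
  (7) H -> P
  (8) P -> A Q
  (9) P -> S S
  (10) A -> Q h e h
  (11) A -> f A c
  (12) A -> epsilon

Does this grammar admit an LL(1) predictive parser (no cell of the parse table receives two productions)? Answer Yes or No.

FIRST(S) = {epsilon, d, e, f, h}
FIRST(Q) = {epsilon, d, e, f, h}
FIRST(H) = {epsilon, d, e, f, h}
FIRST(P) = {epsilon, d, e, f, h}
FIRST(A) = {epsilon, d, e, f, h}
FOLLOW(S) = {$, d, e, f, h}
FOLLOW(Q) = {$, d, e, f, h}
FOLLOW(H) = {$, d, e, f, h}
FOLLOW(P) = {$, d, e, f, h}
FOLLOW(A) = {$, c, d, e, f, h}
Cell M[A, d] receives both A -> Q h e h and A -> epsilon — the grammar is not LL(1).

No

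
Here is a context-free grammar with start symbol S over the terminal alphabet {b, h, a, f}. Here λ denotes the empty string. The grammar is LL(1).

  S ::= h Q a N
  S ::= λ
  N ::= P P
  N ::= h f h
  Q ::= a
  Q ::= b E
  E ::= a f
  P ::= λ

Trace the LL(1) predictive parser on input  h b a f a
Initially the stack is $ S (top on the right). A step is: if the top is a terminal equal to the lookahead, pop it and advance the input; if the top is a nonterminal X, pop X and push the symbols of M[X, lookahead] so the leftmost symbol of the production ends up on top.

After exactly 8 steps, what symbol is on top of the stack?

step 1: stack=$ S  input=h b a f a $  — expand S ::= h Q a N
step 2: stack=$ N a Q h  input=h b a f a $  — match h
step 3: stack=$ N a Q  input=b a f a $  — expand Q ::= b E
step 4: stack=$ N a E b  input=b a f a $  — match b
step 5: stack=$ N a E  input=a f a $  — expand E ::= a f
step 6: stack=$ N a f a  input=a f a $  — match a
step 7: stack=$ N a f  input=f a $  — match f
step 8: stack=$ N a  input=a $  — match a
Stack after step 8: $ N (top = N).

N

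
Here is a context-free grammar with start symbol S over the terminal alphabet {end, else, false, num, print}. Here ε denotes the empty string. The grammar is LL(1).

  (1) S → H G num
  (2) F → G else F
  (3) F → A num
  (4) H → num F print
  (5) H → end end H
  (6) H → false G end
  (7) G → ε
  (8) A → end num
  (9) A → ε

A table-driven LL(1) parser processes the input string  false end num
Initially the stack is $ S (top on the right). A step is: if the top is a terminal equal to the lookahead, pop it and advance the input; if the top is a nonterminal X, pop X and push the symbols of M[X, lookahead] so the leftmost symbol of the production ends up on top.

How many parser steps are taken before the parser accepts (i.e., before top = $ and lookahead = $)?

step 1: stack=$ S  input=false end num $  — expand S → H G num
step 2: stack=$ num G H  input=false end num $  — expand H → false G end
step 3: stack=$ num G end G false  input=false end num $  — match false
step 4: stack=$ num G end G  input=end num $  — expand G → ε
step 5: stack=$ num G end  input=end num $  — match end
step 6: stack=$ num G  input=num $  — expand G → ε
step 7: stack=$ num  input=num $  — match num
Accept reached after 7 steps.

7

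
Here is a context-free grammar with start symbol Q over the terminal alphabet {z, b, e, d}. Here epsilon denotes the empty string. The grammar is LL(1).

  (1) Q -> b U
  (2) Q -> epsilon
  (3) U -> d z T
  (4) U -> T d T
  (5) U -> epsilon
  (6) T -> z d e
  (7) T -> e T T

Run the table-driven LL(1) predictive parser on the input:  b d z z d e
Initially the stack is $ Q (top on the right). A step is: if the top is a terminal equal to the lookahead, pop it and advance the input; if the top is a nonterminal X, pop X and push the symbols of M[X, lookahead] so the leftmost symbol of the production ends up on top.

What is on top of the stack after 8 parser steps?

e

     Stack    Input          Action
  1  $ Q      b d z z d e $  expand Q -> b U
  2  $ U b    b d z z d e $  match b
  3  $ U      d z z d e $    expand U -> d z T
  4  $ T z d  d z z d e $    match d
  5  $ T z    z z d e $      match z
  6  $ T      z d e $        expand T -> z d e
  7  $ e d z  z d e $        match z
  8  $ e d    d e $          match d
Stack after step 8: $ e (top = e).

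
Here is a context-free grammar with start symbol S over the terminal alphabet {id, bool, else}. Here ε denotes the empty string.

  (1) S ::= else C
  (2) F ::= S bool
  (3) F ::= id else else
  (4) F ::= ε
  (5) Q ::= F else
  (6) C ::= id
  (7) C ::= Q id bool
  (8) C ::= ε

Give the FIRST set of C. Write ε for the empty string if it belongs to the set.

{ε, else, id}

FIRST(S) = {else}
FIRST(F) = {ε, else, id}  (via S bool)
FIRST(Q) = {else, id}  (via F else)
FIRST(C) = {ε, else, id}  (via Q id bool)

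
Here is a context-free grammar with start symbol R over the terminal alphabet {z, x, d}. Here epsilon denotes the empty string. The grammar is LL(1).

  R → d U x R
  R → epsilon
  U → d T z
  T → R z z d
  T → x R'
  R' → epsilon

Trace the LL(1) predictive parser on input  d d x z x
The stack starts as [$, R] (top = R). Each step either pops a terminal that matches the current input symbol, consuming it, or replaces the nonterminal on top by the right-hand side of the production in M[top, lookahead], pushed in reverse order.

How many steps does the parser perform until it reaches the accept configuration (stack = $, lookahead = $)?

10

step 1: stack=$ R  input=d d x z x $  — expand R → d U x R
step 2: stack=$ R x U d  input=d d x z x $  — match d
step 3: stack=$ R x U  input=d x z x $  — expand U → d T z
step 4: stack=$ R x z T d  input=d x z x $  — match d
step 5: stack=$ R x z T  input=x z x $  — expand T → x R'
step 6: stack=$ R x z R' x  input=x z x $  — match x
step 7: stack=$ R x z R'  input=z x $  — expand R' → epsilon
step 8: stack=$ R x z  input=z x $  — match z
step 9: stack=$ R x  input=x $  — match x
step 10: stack=$ R  input=$  — expand R → epsilon
Accept reached after 10 steps.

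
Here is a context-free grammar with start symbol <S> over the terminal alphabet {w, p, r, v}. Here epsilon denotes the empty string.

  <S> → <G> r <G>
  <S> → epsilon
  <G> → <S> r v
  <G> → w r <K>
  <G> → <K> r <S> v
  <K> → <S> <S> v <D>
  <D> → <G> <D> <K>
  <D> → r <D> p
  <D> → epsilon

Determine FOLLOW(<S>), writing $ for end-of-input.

FIRST(<S>): from <S>→<G> r <G> we get {r, v, w}; from <S>→epsilon we get {epsilon}. So FIRST(<S>) = {epsilon, r, v, w}.
FIRST(<K>): from <K>→<S> <S> v <D> we get {r, v, w}. So FIRST(<K>) = {r, v, w}.
FIRST(<G>): from <G>→<S> r v we get {r, v, w}; from <G>→w r <K> we get {w}; from <G>→<K> r <S> v we get {r, v, w}. So FIRST(<G>) = {r, v, w}.
FIRST(<D>): from <D>→<G> <D> <K> we get {r, v, w}; from <D>→r <D> p we get {r}; from <D>→epsilon we get {epsilon}. So FIRST(<D>) = {epsilon, r, v, w}.
FOLLOW(<S>) includes $ since <S> is the start symbol.
FOLLOW(<S>): in <G>→<S> r v, <S> is followed by r v with FIRST {r}; in <G>→<K> r <S> v, <S> is followed by v with FIRST {v}; in <K>→<S> <S> v <D> (occurrence 1), <S> is followed by <S> v <D> with FIRST {r, v, w}; in <K>→<S> <S> v <D> (occurrence 2), <S> is followed by v <D> with FIRST {v}. Thus FOLLOW(<S>) = {$, r, v, w}.
FOLLOW(<G>): in <S>→<G> r <G> (occurrence 1), <G> is followed by r <G> with FIRST {r}; in <S>→<G> r <G> (occurrence 2), the suffix after <G> is empty, so FOLLOW(<G>) ⊇ FOLLOW(<S>) = {$, r, v, w}; in <D>→<G> <D> <K>, <G> is followed by <D> <K> with FIRST {r, v, w}. Thus FOLLOW(<G>) = {$, r, v, w}.
FOLLOW(<K>): in <G>→w r <K>, the suffix after <K> is empty, so FOLLOW(<K>) ⊇ FOLLOW(<G>) = {$, r, v, w}; in <G>→<K> r <S> v, <K> is followed by r <S> v with FIRST {r}; in <D>→<G> <D> <K>, the suffix after <K> is empty, so FOLLOW(<K>) ⊇ FOLLOW(<D>) = {$, p, r, v, w}. Thus FOLLOW(<K>) = {$, p, r, v, w}.
FOLLOW(<D>): in <K>→<S> <S> v <D>, the suffix after <D> is empty, so FOLLOW(<D>) ⊇ FOLLOW(<K>) = {$, p, r, v, w}; in <D>→<G> <D> <K>, <D> is followed by <K> with FIRST {r, v, w}; in <D>→r <D> p, <D> is followed by p with FIRST {p}. Thus FOLLOW(<D>) = {$, p, r, v, w}.

{$, r, v, w}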